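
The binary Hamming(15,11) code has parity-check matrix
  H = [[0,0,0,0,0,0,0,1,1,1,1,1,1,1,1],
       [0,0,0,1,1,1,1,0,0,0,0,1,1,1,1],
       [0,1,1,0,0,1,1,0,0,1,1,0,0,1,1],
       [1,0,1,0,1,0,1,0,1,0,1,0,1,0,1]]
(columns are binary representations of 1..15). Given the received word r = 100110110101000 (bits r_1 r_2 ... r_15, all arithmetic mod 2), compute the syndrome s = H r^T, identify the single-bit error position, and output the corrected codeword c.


s = (1, 0, 0, 1)^T, error position = 9, corrected codeword c = 100110111101000

Compute s = H r^T mod 2 one row at a time:
  s_1 = 1 + 0 + 1 + 0 + 1 + 0 + 0 + 0 = 3 ≡ 1 (mod 2).
  s_2 = 1 + 1 + 0 + 1 + 1 + 0 + 0 + 0 = 4 ≡ 0 (mod 2).
  s_3 = 0 + 0 + 0 + 1 + 1 + 0 + 0 + 0 = 2 ≡ 0 (mod 2).
  s_4 = 1 + 0 + 1 + 1 + 0 + 0 + 0 + 0 = 3 ≡ 1 (mod 2).
s = (1, 0, 0, 1)^T — this equals column 9 of H (binary 1001), so error is at position 9.
Correct: flip bit 9 of r = 100110110101000 to get c = 100110111101000.


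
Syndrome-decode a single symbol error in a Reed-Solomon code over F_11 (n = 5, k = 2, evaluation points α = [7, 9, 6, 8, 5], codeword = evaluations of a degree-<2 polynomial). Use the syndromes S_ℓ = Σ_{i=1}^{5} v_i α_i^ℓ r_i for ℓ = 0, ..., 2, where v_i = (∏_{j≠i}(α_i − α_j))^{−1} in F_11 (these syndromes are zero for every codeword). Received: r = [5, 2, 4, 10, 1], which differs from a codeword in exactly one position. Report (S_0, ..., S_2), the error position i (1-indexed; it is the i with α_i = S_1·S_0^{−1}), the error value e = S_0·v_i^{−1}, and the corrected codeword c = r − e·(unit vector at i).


S = (5, 2, 3), error at position 1, error magnitude e = 9, c = [7, 2, 4, 10, 1].

Step 1: column multipliers v_i = (∏_{j≠i}(α_i − α_j))^{−1} mod 11.
  i = 1 (α = 7): (7−9)(7−6)(7−8)(7−5) = (−2)·1·(−1)·2 = 4 ≡ 4, so v_1 = 4^{−1} = 3 (mod 11).
  i = 2 (α = 9): (9−7)(9−6)(9−8)(9−5) = 2·3·1·4 = 24 ≡ 2, so v_2 = 2^{−1} = 6 (mod 11).
  i = 3 (α = 6): (6−7)(6−9)(6−8)(6−5) = (−1)·(−3)·(−2)·1 = −6 ≡ 5, so v_3 = 5^{−1} = 9 (mod 11).
  i = 4 (α = 8): (8−7)(8−9)(8−6)(8−5) = 1·(−1)·2·3 = −6 ≡ 5, so v_4 = 5^{−1} = 9 (mod 11).
  i = 5 (α = 5): (5−7)(5−9)(5−6)(5−8) = (−2)·(−4)·(−1)·(−3) = 24 ≡ 2, so v_5 = 2^{−1} = 6 (mod 11).
  v = [3, 6, 9, 9, 6].
Step 2: syndromes of r = [5, 2, 4, 10, 1] (all sums mod 11).
  S_0 = Σ v_i r_i = 3·5 + 6·2 + 9·4 + 9·10 + 6·1 = 159 ≡ 5.
  S_1 = Σ v_i α_i r_i = 3·7·5 + 6·9·2 + 9·6·4 + 9·8·10 + 6·5·1 = 1179 ≡ 2.
  α_i^2 mod 11 = [5, 4, 3, 9, 3].
  S_2 = Σ v_i α_i^2 r_i = 3·5·5 + 6·4·2 + 9·3·4 + 9·9·10 + 6·3·1 = 1059 ≡ 3.
  S = (5, 2, 3) ≠ 0, so r is not a codeword (an error is present).
Step 3: locate the error. For a single error e at position i, S_ℓ = v_i·e·α_i^ℓ, so α_err = S_1/S_0.
  S_0^{−1} = 5^{−1} = 9 (mod 11), so α_err = 2·9 = 18 ≡ 7 = α_1. Error position i = 1.
  Consistency check: S_2/S_1 = 3·6 = 18 ≡ 7 = α_err ✓ (single-error assumption holds).
Step 4: error magnitude e = S_0/v_1 = S_0·∏_{j≠1}(α_1 − α_j) = 5·4 = 20 ≡ 9 (mod 11).
Step 5: correct position 1: c_1 = r_1 − e = 5 − 9 ≡ 7 (mod 11). Hence c = [7, 2, 4, 10, 1].
  Check: interpolating c through the α_i gives m(x) = 8 + 3·x (degree < 2) with m(α_i) = c_i for every i, so c is indeed a codeword.


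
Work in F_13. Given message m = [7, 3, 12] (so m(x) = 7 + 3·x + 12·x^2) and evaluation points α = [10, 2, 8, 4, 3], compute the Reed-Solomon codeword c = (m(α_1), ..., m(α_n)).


c = [2, 9, 6, 3, 7]

Message polynomial: m(x) = 7 + 3·x + 12·x^2 (mod 13).
For each evaluation point α_i, compute m(α_i) mod 13:
  α_1 = 10: Horner steps 12 → 6 → 2, so m(10) = 2.
  α_2 = 2: Horner steps 12 → 1 → 9, so m(2) = 9.
  α_3 = 8: Horner steps 12 → 8 → 6, so m(8) = 6.
  α_4 = 4: Horner steps 12 → 12 → 3, so m(4) = 3.
  α_5 = 3: Horner steps 12 → 0 → 7, so m(3) = 7.
Codeword c = [2, 9, 6, 3, 7] ∈ F_13^5.


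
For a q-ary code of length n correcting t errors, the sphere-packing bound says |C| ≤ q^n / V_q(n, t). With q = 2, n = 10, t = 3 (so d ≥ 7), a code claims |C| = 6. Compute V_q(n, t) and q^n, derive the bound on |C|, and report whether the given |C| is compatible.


V_q(n, t) = 176, q^n = 1024, Hamming bound = 5, |C| = 6 > bound (violated).

Step 1: Compute V_q(n, t) = Σ_{j=0}^3 C(n, j) (q−1)^j.
  j = 0: C(10,0)·(1)^0 = 1·1 = 1.
  j = 1: C(10,1)·(1)^1 = 10·1 = 10.
  j = 2: C(10,2)·(1)^2 = 45·1 = 45.
  j = 3: C(10,3)·(1)^3 = 120·1 = 120.
  V_q(n, t) = 1 + 10 + 45 + 120 = 176.
Step 2: q^n = 2^10 = 1024.
Step 3: Hamming bound ⌊q^n / V_q(n,t)⌋ = ⌊1024/176⌋ = 5.
Step 4: Compare |C| = 6 to 5: violated.
The claimed |C| lies above the Hamming bound, so no 2-ary code of length 10 with d ≥ 7 can have 6 codewords.


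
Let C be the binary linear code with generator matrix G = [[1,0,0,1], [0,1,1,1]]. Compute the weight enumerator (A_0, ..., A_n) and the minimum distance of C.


Weight distribution: A_0 = 1, A_2 = 1, A_3 = 2. Minimum distance d = 2.

Enumerate all 2^2 = 4 messages m ∈ F_2^2.
For each, compute codeword c = mG in F_2^4, then tally its weight.
  m = 00 → c = 0000, weight = 0.
  m = 10 → c = 1001, weight = 2.
  m = 01 → c = 0111, weight = 3.
  m = 11 → c = 1110, weight = 3.
Tally weights:
  weight 0: 1 codewords.
  weight 2: 1 codewords.
  weight 3: 2 codewords.
Minimum distance d = smallest w > 0 with A_w > 0 = 2.
Sanity: Σ A_w = 4 = 2^2 = 4 ✓.


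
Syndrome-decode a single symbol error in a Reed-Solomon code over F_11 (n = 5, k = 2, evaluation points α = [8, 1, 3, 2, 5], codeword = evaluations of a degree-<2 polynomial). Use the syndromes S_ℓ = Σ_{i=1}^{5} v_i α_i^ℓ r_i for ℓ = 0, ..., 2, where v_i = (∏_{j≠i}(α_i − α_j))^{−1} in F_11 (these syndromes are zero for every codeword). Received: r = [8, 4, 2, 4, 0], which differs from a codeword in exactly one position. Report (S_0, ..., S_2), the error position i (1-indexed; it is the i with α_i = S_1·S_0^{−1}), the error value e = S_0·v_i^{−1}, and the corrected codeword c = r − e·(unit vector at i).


S = (3, 6, 1), error at position 4, error magnitude e = 1, c = [8, 4, 2, 3, 0].

Step 1: column multipliers v_i = (∏_{j≠i}(α_i − α_j))^{−1} mod 11.
  i = 1 (α = 8): (8−1)(8−3)(8−2)(8−5) = 7·5·6·3 = 630 ≡ 3, so v_1 = 3^{−1} = 4 (mod 11).
  i = 2 (α = 1): (1−8)(1−3)(1−2)(1−5) = (−7)·(−2)·(−1)·(−4) = 56 ≡ 1, so v_2 = 1^{−1} = 1 (mod 11).
  i = 3 (α = 3): (3−8)(3−1)(3−2)(3−5) = (−5)·2·1·(−2) = 20 ≡ 9, so v_3 = 9^{−1} = 5 (mod 11).
  i = 4 (α = 2): (2−8)(2−1)(2−3)(2−5) = (−6)·1·(−1)·(−3) = −18 ≡ 4, so v_4 = 4^{−1} = 3 (mod 11).
  i = 5 (α = 5): (5−8)(5−1)(5−3)(5−2) = (−3)·4·2·3 = −72 ≡ 5, so v_5 = 5^{−1} = 9 (mod 11).
  v = [4, 1, 5, 3, 9].
Step 2: syndromes of r = [8, 4, 2, 4, 0] (all sums mod 11).
  S_0 = Σ v_i r_i = 4·8 + 1·4 + 5·2 + 3·4 + 9·0 = 58 ≡ 3.
  S_1 = Σ v_i α_i r_i = 4·8·8 + 1·1·4 + 5·3·2 + 3·2·4 + 9·5·0 = 314 ≡ 6.
  α_i^2 mod 11 = [9, 1, 9, 4, 3].
  S_2 = Σ v_i α_i^2 r_i = 4·9·8 + 1·1·4 + 5·9·2 + 3·4·4 + 9·3·0 = 430 ≡ 1.
  S = (3, 6, 1) ≠ 0, so r is not a codeword (an error is present).
Step 3: locate the error. For a single error e at position i, S_ℓ = v_i·e·α_i^ℓ, so α_err = S_1/S_0.
  S_0^{−1} = 3^{−1} = 4 (mod 11), so α_err = 6·4 = 24 ≡ 2 = α_4. Error position i = 4.
  Consistency check: S_2/S_1 = 1·2 = 2 ≡ 2 = α_err ✓ (single-error assumption holds).
Step 4: error magnitude e = S_0/v_4 = S_0·∏_{j≠4}(α_4 − α_j) = 3·4 = 12 ≡ 1 (mod 11).
Step 5: correct position 4: c_4 = r_4 − e = 4 − 1 ≡ 3 (mod 11). Hence c = [8, 4, 2, 3, 0].
  Check: interpolating c through the α_i gives m(x) = 5 + 10·x (degree < 2) with m(α_i) = c_i for every i, so c is indeed a codeword.


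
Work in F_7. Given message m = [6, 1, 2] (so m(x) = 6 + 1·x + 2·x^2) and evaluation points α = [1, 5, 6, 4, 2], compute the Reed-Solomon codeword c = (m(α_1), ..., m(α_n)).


c = [2, 5, 0, 0, 2]

Message polynomial: m(x) = 6 + 1·x + 2·x^2 (mod 7).
For each evaluation point α_i, compute m(α_i) mod 7:
  α_1 = 1: Horner steps 2 → 3 → 2, so m(1) = 2.
  α_2 = 5: Horner steps 2 → 4 → 5, so m(5) = 5.
  α_3 = 6: Horner steps 2 → 6 → 0, so m(6) = 0.
  α_4 = 4: Horner steps 2 → 2 → 0, so m(4) = 0.
  α_5 = 2: Horner steps 2 → 5 → 2, so m(2) = 2.
Codeword c = [2, 5, 0, 0, 2] ∈ F_7^5.


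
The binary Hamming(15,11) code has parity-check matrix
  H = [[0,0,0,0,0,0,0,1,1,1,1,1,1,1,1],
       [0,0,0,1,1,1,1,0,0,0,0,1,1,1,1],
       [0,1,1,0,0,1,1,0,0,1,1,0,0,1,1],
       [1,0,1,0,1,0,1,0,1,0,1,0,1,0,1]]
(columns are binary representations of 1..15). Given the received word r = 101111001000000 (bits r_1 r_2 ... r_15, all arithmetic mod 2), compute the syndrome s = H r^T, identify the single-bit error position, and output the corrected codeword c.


s = (1, 1, 0, 0)^T, error position = 12, corrected codeword c = 101111001001000

Compute s = H r^T mod 2 one row at a time:
  s_1 = 0 + 1 + 0 + 0 + 0 + 0 + 0 + 0 = 1 ≡ 1 (mod 2).
  s_2 = 1 + 1 + 1 + 0 + 0 + 0 + 0 + 0 = 3 ≡ 1 (mod 2).
  s_3 = 0 + 1 + 1 + 0 + 0 + 0 + 0 + 0 = 2 ≡ 0 (mod 2).
  s_4 = 1 + 1 + 1 + 0 + 1 + 0 + 0 + 0 = 4 ≡ 0 (mod 2).
s = (1, 1, 0, 0)^T — this equals column 12 of H (binary 1100), so error is at position 12.
Correct: flip bit 12 of r = 101111001000000 to get c = 101111001001000.


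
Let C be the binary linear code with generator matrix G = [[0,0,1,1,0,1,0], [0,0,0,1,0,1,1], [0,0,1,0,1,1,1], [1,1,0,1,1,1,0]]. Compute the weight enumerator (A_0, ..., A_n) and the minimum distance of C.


Weight distribution: A_0 = 1, A_2 = 2, A_3 = 5, A_4 = 5, A_5 = 2, A_7 = 1. Minimum distance d = 2.

Enumerate all 2^4 = 16 messages m ∈ F_2^4.
For each, compute codeword c = mG in F_2^7, then tally its weight.
  m = 0000 → c = 0000000, weight = 0.
  m = 1000 → c = 0011010, weight = 3.
  m = 0100 → c = 0001011, weight = 3.
  m = 1100 → c = 0010001, weight = 2.
  m = 0010 → c = 0010111, weight = 4.
  m = 1010 → c = 0001101, weight = 3.
  m = 0110 → c = 0011100, weight = 3.
  m = 1110 → c = 0000110, weight = 2.
  m = 0001 → c = 1101110, weight = 5.
  m = 1001 → c = 1110100, weight = 4.
  m = 0101 → c = 1100101, weight = 4.
  m = 1101 → c = 1111111, weight = 7.
  m = 0011 → c = 1111001, weight = 5.
  m = 1011 → c = 1100011, weight = 4.
  m = 0111 → c = 1110010, weight = 4.
  m = 1111 → c = 1101000, weight = 3.
Tally weights:
  weight 0: 1 codewords.
  weight 2: 2 codewords.
  weight 3: 5 codewords.
  weight 4: 5 codewords.
  weight 5: 2 codewords.
  weight 7: 1 codewords.
Minimum distance d = smallest w > 0 with A_w > 0 = 2.
Sanity: Σ A_w = 16 = 2^4 = 16 ✓.


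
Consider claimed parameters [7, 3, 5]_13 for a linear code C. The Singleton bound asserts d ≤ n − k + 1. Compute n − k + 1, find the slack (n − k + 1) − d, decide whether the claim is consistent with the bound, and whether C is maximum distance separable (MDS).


Singleton RHS = n − k + 1 = 5, slack = 0, bound satisfied, MDS.

Singleton bound: d ≤ n − k + 1.
Here n = 7, k = 3, so n − k + 1 = 5.
Given d = 5, check d ≤ 5: YES.
Slack = (n − k + 1) − d = 0.
The code is MDS (slack = 0).
Description: the claimed parameters are [7, 3, 5]_13; such a code would be MDS (meets Singleton bound).


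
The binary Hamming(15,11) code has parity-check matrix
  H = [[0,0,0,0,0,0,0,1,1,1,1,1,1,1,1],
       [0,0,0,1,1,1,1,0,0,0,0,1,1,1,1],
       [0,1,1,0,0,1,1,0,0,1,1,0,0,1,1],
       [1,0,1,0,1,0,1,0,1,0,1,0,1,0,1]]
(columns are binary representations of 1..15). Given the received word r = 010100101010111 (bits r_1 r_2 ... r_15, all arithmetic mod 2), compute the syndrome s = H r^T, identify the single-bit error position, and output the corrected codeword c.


s = (1, 1, 1, 1)^T, error position = 15, corrected codeword c = 010100101010110

Compute s = H r^T mod 2 one row at a time:
  s_1 = 0 + 1 + 0 + 1 + 0 + 1 + 1 + 1 = 5 ≡ 1 (mod 2).
  s_2 = 1 + 0 + 0 + 1 + 0 + 1 + 1 + 1 = 5 ≡ 1 (mod 2).
  s_3 = 1 + 0 + 0 + 1 + 0 + 1 + 1 + 1 = 5 ≡ 1 (mod 2).
  s_4 = 0 + 0 + 0 + 1 + 1 + 1 + 1 + 1 = 5 ≡ 1 (mod 2).
s = (1, 1, 1, 1)^T — this equals column 15 of H (binary 1111), so error is at position 15.
Correct: flip bit 15 of r = 010100101010111 to get c = 010100101010110.


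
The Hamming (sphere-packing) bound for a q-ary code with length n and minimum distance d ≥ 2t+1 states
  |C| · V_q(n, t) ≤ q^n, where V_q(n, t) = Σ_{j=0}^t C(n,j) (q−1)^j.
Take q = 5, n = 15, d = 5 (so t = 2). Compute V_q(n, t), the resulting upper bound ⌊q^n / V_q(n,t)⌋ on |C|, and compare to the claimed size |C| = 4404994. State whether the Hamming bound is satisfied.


V_q(n, t) = 1741, q^n = 30517578125, Hamming bound = 17528764, |C| = 4404994 ≤ bound (satisfied).

Step 1: Compute V_q(n, t) = Σ_{j=0}^2 C(n, j) (q−1)^j.
  j = 0: C(15,0)·(4)^0 = 1·1 = 1.
  j = 1: C(15,1)·(4)^1 = 15·4 = 60.
  j = 2: C(15,2)·(4)^2 = 105·16 = 1680.
  V_q(n, t) = 1 + 60 + 1680 = 1741.
Step 2: q^n = 5^15 = 30517578125.
Step 3: Hamming bound ⌊q^n / V_q(n,t)⌋ = ⌊30517578125/1741⌋ = 17528764.
Step 4: Compare |C| = 4404994 to 17528764: satisfied.
The claimed |C| lies below the Hamming bound.


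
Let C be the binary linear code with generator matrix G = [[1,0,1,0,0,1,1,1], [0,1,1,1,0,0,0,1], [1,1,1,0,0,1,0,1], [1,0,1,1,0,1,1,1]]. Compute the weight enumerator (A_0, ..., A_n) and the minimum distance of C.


Weight distribution: A_0 = 1, A_1 = 1, A_2 = 2, A_3 = 4, A_4 = 3, A_5 = 3, A_6 = 2. Minimum distance d = 1.

Enumerate all 2^4 = 16 messages m ∈ F_2^4.
For each, compute codeword c = mG in F_2^8, then tally its weight.
  m = 0000 → c = 00000000, weight = 0.
  m = 1000 → c = 10100111, weight = 5.
  m = 0100 → c = 01110001, weight = 4.
  m = 1100 → c = 11010110, weight = 5.
  m = 0010 → c = 11100101, weight = 5.
  m = 1010 → c = 01000010, weight = 2.
  m = 0110 → c = 10010100, weight = 3.
  m = 1110 → c = 00110011, weight = 4.
  m = 0001 → c = 10110111, weight = 6.
  m = 1001 → c = 00010000, weight = 1.
  m = 0101 → c = 11000110, weight = 4.
  m = 1101 → c = 01100001, weight = 3.
  m = 0011 → c = 01010010, weight = 3.
  m = 1011 → c = 11110101, weight = 6.
  m = 0111 → c = 00100011, weight = 3.
  m = 1111 → c = 10000100, weight = 2.
Tally weights:
  weight 0: 1 codewords.
  weight 1: 1 codewords.
  weight 2: 2 codewords.
  weight 3: 4 codewords.
  weight 4: 3 codewords.
  weight 5: 3 codewords.
  weight 6: 2 codewords.
Minimum distance d = smallest w > 0 with A_w > 0 = 1.
Sanity: Σ A_w = 16 = 2^4 = 16 ✓.


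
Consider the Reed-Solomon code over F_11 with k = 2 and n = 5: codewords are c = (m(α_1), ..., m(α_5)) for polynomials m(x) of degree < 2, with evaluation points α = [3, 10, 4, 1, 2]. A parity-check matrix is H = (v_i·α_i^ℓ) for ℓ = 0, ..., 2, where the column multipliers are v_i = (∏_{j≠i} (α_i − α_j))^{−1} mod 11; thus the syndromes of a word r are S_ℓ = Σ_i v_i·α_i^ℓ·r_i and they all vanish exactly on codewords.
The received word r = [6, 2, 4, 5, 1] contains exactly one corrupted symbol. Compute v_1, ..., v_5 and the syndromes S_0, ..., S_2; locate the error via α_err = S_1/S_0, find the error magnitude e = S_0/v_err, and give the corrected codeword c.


S = (3, 9, 5), error at position 1, error magnitude e = 9, c = [8, 2, 4, 5, 1].

Step 1: column multipliers v_i = (∏_{j≠i}(α_i − α_j))^{−1} mod 11.
  i = 1 (α = 3): (3−10)(3−4)(3−1)(3−2) = (−7)·(−1)·2·1 = 14 ≡ 3, so v_1 = 3^{−1} = 4 (mod 11).
  i = 2 (α = 10): (10−3)(10−4)(10−1)(10−2) = 7·6·9·8 = 3024 ≡ 10, so v_2 = 10^{−1} = 10 (mod 11).
  i = 3 (α = 4): (4−3)(4−10)(4−1)(4−2) = 1·(−6)·3·2 = −36 ≡ 8, so v_3 = 8^{−1} = 7 (mod 11).
  i = 4 (α = 1): (1−3)(1−10)(1−4)(1−2) = (−2)·(−9)·(−3)·(−1) = 54 ≡ 10, so v_4 = 10^{−1} = 10 (mod 11).
  i = 5 (α = 2): (2−3)(2−10)(2−4)(2−1) = (−1)·(−8)·(−2)·1 = −16 ≡ 6, so v_5 = 6^{−1} = 2 (mod 11).
  v = [4, 10, 7, 10, 2].
Step 2: syndromes of r = [6, 2, 4, 5, 1] (all sums mod 11).
  S_0 = Σ v_i r_i = 4·6 + 10·2 + 7·4 + 10·5 + 2·1 = 124 ≡ 3.
  S_1 = Σ v_i α_i r_i = 4·3·6 + 10·10·2 + 7·4·4 + 10·1·5 + 2·2·1 = 438 ≡ 9.
  α_i^2 mod 11 = [9, 1, 5, 1, 4].
  S_2 = Σ v_i α_i^2 r_i = 4·9·6 + 10·1·2 + 7·5·4 + 10·1·5 + 2·4·1 = 434 ≡ 5.
  S = (3, 9, 5) ≠ 0, so r is not a codeword (an error is present).
Step 3: locate the error. For a single error e at position i, S_ℓ = v_i·e·α_i^ℓ, so α_err = S_1/S_0.
  S_0^{−1} = 3^{−1} = 4 (mod 11), so α_err = 9·4 = 36 ≡ 3 = α_1. Error position i = 1.
  Consistency check: S_2/S_1 = 5·5 = 25 ≡ 3 = α_err ✓ (single-error assumption holds).
Step 4: error magnitude e = S_0/v_1 = S_0·∏_{j≠1}(α_1 − α_j) = 3·3 = 9 ≡ 9 (mod 11).
Step 5: correct position 1: c_1 = r_1 − e = 6 − 9 ≡ 8 (mod 11). Hence c = [8, 2, 4, 5, 1].
  Check: interpolating c through the α_i gives m(x) = 9 + 7·x (degree < 2) with m(α_i) = c_i for every i, so c is indeed a codeword.


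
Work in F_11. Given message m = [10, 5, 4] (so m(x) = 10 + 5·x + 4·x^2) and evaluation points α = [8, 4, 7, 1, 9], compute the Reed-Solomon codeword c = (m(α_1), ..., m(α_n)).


c = [9, 6, 10, 8, 5]

Message polynomial: m(x) = 10 + 5·x + 4·x^2 (mod 11).
For each evaluation point α_i, compute m(α_i) mod 11:
  α_1 = 8: Horner steps 4 → 4 → 9, so m(8) = 9.
  α_2 = 4: Horner steps 4 → 10 → 6, so m(4) = 6.
  α_3 = 7: Horner steps 4 → 0 → 10, so m(7) = 10.
  α_4 = 1: Horner steps 4 → 9 → 8, so m(1) = 8.
  α_5 = 9: Horner steps 4 → 8 → 5, so m(9) = 5.
Codeword c = [9, 6, 10, 8, 5] ∈ F_11^5.


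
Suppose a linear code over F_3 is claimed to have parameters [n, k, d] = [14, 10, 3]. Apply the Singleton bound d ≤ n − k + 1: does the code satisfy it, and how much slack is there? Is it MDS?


Singleton RHS = n − k + 1 = 5, slack = 2, bound satisfied, not MDS.

Singleton bound: d ≤ n − k + 1.
Here n = 14, k = 10, so n − k + 1 = 5.
Given d = 3, check d ≤ 5: YES.
Slack = (n − k + 1) − d = 2.
The code is NOT MDS (slack = 2 > 0).
Description: the claimed parameters are [14, 10, 3]_3; such a code would be non-MDS.


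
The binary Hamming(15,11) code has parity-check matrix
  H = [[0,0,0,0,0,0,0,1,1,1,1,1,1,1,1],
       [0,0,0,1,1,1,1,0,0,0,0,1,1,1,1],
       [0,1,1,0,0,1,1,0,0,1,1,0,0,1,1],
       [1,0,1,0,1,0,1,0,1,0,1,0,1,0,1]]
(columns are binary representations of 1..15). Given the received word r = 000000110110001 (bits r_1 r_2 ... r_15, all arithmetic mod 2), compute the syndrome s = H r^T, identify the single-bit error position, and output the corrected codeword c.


s = (0, 0, 0, 1)^T, error position = 1, corrected codeword c = 100000110110001

Compute s = H r^T mod 2 one row at a time:
  s_1 = 1 + 0 + 1 + 1 + 0 + 0 + 0 + 1 = 4 ≡ 0 (mod 2).
  s_2 = 0 + 0 + 0 + 1 + 0 + 0 + 0 + 1 = 2 ≡ 0 (mod 2).
  s_3 = 0 + 0 + 0 + 1 + 1 + 1 + 0 + 1 = 4 ≡ 0 (mod 2).
  s_4 = 0 + 0 + 0 + 1 + 0 + 1 + 0 + 1 = 3 ≡ 1 (mod 2).
s = (0, 0, 0, 1)^T — this equals column 1 of H (binary 0001), so error is at position 1.
Correct: flip bit 1 of r = 000000110110001 to get c = 100000110110001.


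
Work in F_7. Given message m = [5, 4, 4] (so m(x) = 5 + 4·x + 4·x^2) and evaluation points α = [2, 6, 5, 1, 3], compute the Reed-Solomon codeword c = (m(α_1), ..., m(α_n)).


c = [1, 5, 6, 6, 4]

Message polynomial: m(x) = 5 + 4·x + 4·x^2 (mod 7).
For each evaluation point α_i, compute m(α_i) mod 7:
  α_1 = 2: Horner steps 4 → 5 → 1, so m(2) = 1.
  α_2 = 6: Horner steps 4 → 0 → 5, so m(6) = 5.
  α_3 = 5: Horner steps 4 → 3 → 6, so m(5) = 6.
  α_4 = 1: Horner steps 4 → 1 → 6, so m(1) = 6.
  α_5 = 3: Horner steps 4 → 2 → 4, so m(3) = 4.
Codeword c = [1, 5, 6, 6, 4] ∈ F_7^5.


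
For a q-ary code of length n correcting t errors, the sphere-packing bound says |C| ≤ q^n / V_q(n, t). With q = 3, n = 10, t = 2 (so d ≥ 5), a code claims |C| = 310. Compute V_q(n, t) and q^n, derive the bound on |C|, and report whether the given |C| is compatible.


V_q(n, t) = 201, q^n = 59049, Hamming bound = 293, |C| = 310 > bound (violated).

Step 1: Compute V_q(n, t) = Σ_{j=0}^2 C(n, j) (q−1)^j.
  j = 0: C(10,0)·(2)^0 = 1·1 = 1.
  j = 1: C(10,1)·(2)^1 = 10·2 = 20.
  j = 2: C(10,2)·(2)^2 = 45·4 = 180.
  V_q(n, t) = 1 + 20 + 180 = 201.
Step 2: q^n = 3^10 = 59049.
Step 3: Hamming bound ⌊q^n / V_q(n,t)⌋ = ⌊59049/201⌋ = 293.
Step 4: Compare |C| = 310 to 293: violated.
The claimed |C| lies above the Hamming bound, so no 3-ary code of length 10 with d ≥ 5 can have 310 codewords.


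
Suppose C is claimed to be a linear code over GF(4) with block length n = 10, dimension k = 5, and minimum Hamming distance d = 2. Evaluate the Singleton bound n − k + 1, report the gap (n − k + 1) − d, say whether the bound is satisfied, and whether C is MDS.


Singleton RHS = n − k + 1 = 6, slack = 4, bound satisfied, not MDS.

Singleton bound: d ≤ n − k + 1.
Here n = 10, k = 5, so n − k + 1 = 6.
Given d = 2, check d ≤ 6: YES.
Slack = (n − k + 1) − d = 4.
The code is NOT MDS (slack = 4 > 0).
Description: the claimed parameters are [10, 5, 2]_4; such a code would be non-MDS.


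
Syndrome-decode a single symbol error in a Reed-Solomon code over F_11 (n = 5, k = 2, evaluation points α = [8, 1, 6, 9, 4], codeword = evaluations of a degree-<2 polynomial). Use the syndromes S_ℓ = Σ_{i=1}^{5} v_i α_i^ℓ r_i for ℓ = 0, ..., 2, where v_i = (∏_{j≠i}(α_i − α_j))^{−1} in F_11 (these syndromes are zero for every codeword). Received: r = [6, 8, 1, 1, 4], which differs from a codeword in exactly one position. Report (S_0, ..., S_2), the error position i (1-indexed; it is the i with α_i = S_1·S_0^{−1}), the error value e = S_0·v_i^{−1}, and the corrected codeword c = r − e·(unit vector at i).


S = (8, 4, 2), error at position 3, error magnitude e = 7, c = [6, 8, 5, 1, 4].

Step 1: column multipliers v_i = (∏_{j≠i}(α_i − α_j))^{−1} mod 11.
  i = 1 (α = 8): (8−1)(8−6)(8−9)(8−4) = 7·2·(−1)·4 = −56 ≡ 10, so v_1 = 10^{−1} = 10 (mod 11).
  i = 2 (α = 1): (1−8)(1−6)(1−9)(1−4) = (−7)·(−5)·(−8)·(−3) = 840 ≡ 4, so v_2 = 4^{−1} = 3 (mod 11).
  i = 3 (α = 6): (6−8)(6−1)(6−9)(6−4) = (−2)·5·(−3)·2 = 60 ≡ 5, so v_3 = 5^{−1} = 9 (mod 11).
  i = 4 (α = 9): (9−8)(9−1)(9−6)(9−4) = 1·8·3·5 = 120 ≡ 10, so v_4 = 10^{−1} = 10 (mod 11).
  i = 5 (α = 4): (4−8)(4−1)(4−6)(4−9) = (−4)·3·(−2)·(−5) = −120 ≡ 1, so v_5 = 1^{−1} = 1 (mod 11).
  v = [10, 3, 9, 10, 1].
Step 2: syndromes of r = [6, 8, 1, 1, 4] (all sums mod 11).
  S_0 = Σ v_i r_i = 10·6 + 3·8 + 9·1 + 10·1 + 1·4 = 107 ≡ 8.
  S_1 = Σ v_i α_i r_i = 10·8·6 + 3·1·8 + 9·6·1 + 10·9·1 + 1·4·4 = 664 ≡ 4.
  α_i^2 mod 11 = [9, 1, 3, 4, 5].
  S_2 = Σ v_i α_i^2 r_i = 10·9·6 + 3·1·8 + 9·3·1 + 10·4·1 + 1·5·4 = 651 ≡ 2.
  S = (8, 4, 2) ≠ 0, so r is not a codeword (an error is present).
Step 3: locate the error. For a single error e at position i, S_ℓ = v_i·e·α_i^ℓ, so α_err = S_1/S_0.
  S_0^{−1} = 8^{−1} = 7 (mod 11), so α_err = 4·7 = 28 ≡ 6 = α_3. Error position i = 3.
  Consistency check: S_2/S_1 = 2·3 = 6 ≡ 6 = α_err ✓ (single-error assumption holds).
Step 4: error magnitude e = S_0/v_3 = S_0·∏_{j≠3}(α_3 − α_j) = 8·5 = 40 ≡ 7 (mod 11).
Step 5: correct position 3: c_3 = r_3 − e = 1 − 7 ≡ 5 (mod 11). Hence c = [6, 8, 5, 1, 4].
  Check: interpolating c through the α_i gives m(x) = 2 + 6·x (degree < 2) with m(α_i) = c_i for every i, so c is indeed a codeword.


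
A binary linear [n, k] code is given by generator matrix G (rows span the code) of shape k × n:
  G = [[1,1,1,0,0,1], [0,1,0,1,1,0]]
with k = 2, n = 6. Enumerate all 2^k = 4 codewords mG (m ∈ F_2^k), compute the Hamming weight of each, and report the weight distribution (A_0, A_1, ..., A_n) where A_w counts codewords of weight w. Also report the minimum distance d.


Weight distribution: A_0 = 1, A_3 = 1, A_4 = 1, A_5 = 1. Minimum distance d = 3.

Enumerate all 2^2 = 4 messages m ∈ F_2^2.
For each, compute codeword c = mG in F_2^6, then tally its weight.
  m = 00 → c = 000000, weight = 0.
  m = 10 → c = 111001, weight = 4.
  m = 01 → c = 010110, weight = 3.
  m = 11 → c = 101111, weight = 5.
Tally weights:
  weight 0: 1 codewords.
  weight 3: 1 codewords.
  weight 4: 1 codewords.
  weight 5: 1 codewords.
Minimum distance d = smallest w > 0 with A_w > 0 = 3.
Sanity: Σ A_w = 4 = 2^2 = 4 ✓.


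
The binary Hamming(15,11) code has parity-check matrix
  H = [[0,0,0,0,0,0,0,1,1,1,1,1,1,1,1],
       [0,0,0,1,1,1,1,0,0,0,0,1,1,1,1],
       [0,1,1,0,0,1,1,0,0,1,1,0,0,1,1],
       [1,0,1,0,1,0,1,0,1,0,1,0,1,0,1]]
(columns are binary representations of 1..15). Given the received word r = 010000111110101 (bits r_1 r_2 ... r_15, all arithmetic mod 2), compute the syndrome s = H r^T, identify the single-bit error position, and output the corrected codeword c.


s = (0, 1, 1, 1)^T, error position = 7, corrected codeword c = 010000011110101

Compute s = H r^T mod 2 one row at a time:
  s_1 = 1 + 1 + 1 + 1 + 0 + 1 + 0 + 1 = 6 ≡ 0 (mod 2).
  s_2 = 0 + 0 + 0 + 1 + 0 + 1 + 0 + 1 = 3 ≡ 1 (mod 2).
  s_3 = 1 + 0 + 0 + 1 + 1 + 1 + 0 + 1 = 5 ≡ 1 (mod 2).
  s_4 = 0 + 0 + 0 + 1 + 1 + 1 + 1 + 1 = 5 ≡ 1 (mod 2).
s = (0, 1, 1, 1)^T — this equals column 7 of H (binary 0111), so error is at position 7.
Correct: flip bit 7 of r = 010000111110101 to get c = 010000011110101.


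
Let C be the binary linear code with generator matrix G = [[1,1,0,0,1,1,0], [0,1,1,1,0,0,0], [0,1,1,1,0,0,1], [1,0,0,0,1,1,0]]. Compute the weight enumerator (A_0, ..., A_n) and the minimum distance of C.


Weight distribution: A_0 = 1, A_1 = 2, A_2 = 2, A_3 = 3, A_4 = 3, A_5 = 2, A_6 = 2, A_7 = 1. Minimum distance d = 1.

Enumerate all 2^4 = 16 messages m ∈ F_2^4.
For each, compute codeword c = mG in F_2^7, then tally its weight.
  m = 0000 → c = 0000000, weight = 0.
  m = 1000 → c = 1100110, weight = 4.
  m = 0100 → c = 0111000, weight = 3.
  m = 1100 → c = 1011110, weight = 5.
  m = 0010 → c = 0111001, weight = 4.
  m = 1010 → c = 1011111, weight = 6.
  m = 0110 → c = 0000001, weight = 1.
  m = 1110 → c = 1100111, weight = 5.
  m = 0001 → c = 1000110, weight = 3.
  m = 1001 → c = 0100000, weight = 1.
  m = 0101 → c = 1111110, weight = 6.
  m = 1101 → c = 0011000, weight = 2.
  m = 0011 → c = 1111111, weight = 7.
  m = 1011 → c = 0011001, weight = 3.
  m = 0111 → c = 1000111, weight = 4.
  m = 1111 → c = 0100001, weight = 2.
Tally weights:
  weight 0: 1 codewords.
  weight 1: 2 codewords.
  weight 2: 2 codewords.
  weight 3: 3 codewords.
  weight 4: 3 codewords.
  weight 5: 2 codewords.
  weight 6: 2 codewords.
  weight 7: 1 codewords.
Minimum distance d = smallest w > 0 with A_w > 0 = 1.
Sanity: Σ A_w = 16 = 2^4 = 16 ✓.


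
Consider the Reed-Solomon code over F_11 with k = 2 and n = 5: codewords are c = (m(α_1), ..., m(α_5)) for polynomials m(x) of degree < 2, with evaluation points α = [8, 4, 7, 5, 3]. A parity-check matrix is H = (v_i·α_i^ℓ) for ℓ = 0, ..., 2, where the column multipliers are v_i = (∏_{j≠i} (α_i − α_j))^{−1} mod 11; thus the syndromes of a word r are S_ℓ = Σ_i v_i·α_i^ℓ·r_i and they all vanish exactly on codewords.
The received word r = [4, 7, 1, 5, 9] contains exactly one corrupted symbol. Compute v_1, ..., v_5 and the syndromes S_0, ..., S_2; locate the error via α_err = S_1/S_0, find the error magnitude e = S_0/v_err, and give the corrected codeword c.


S = (1, 8, 9), error at position 1, error magnitude e = 5, c = [10, 7, 1, 5, 9].

Step 1: column multipliers v_i = (∏_{j≠i}(α_i − α_j))^{−1} mod 11.
  i = 1 (α = 8): (8−4)(8−7)(8−5)(8−3) = 4·1·3·5 = 60 ≡ 5, so v_1 = 5^{−1} = 9 (mod 11).
  i = 2 (α = 4): (4−8)(4−7)(4−5)(4−3) = (−4)·(−3)·(−1)·1 = −12 ≡ 10, so v_2 = 10^{−1} = 10 (mod 11).
  i = 3 (α = 7): (7−8)(7−4)(7−5)(7−3) = (−1)·3·2·4 = −24 ≡ 9, so v_3 = 9^{−1} = 5 (mod 11).
  i = 4 (α = 5): (5−8)(5−4)(5−7)(5−3) = (−3)·1·(−2)·2 = 12 ≡ 1, so v_4 = 1^{−1} = 1 (mod 11).
  i = 5 (α = 3): (3−8)(3−4)(3−7)(3−5) = (−5)·(−1)·(−4)·(−2) = 40 ≡ 7, so v_5 = 7^{−1} = 8 (mod 11).
  v = [9, 10, 5, 1, 8].
Step 2: syndromes of r = [4, 7, 1, 5, 9] (all sums mod 11).
  S_0 = Σ v_i r_i = 9·4 + 10·7 + 5·1 + 1·5 + 8·9 = 188 ≡ 1.
  S_1 = Σ v_i α_i r_i = 9·8·4 + 10·4·7 + 5·7·1 + 1·5·5 + 8·3·9 = 844 ≡ 8.
  α_i^2 mod 11 = [9, 5, 5, 3, 9].
  S_2 = Σ v_i α_i^2 r_i = 9·9·4 + 10·5·7 + 5·5·1 + 1·3·5 + 8·9·9 = 1362 ≡ 9.
  S = (1, 8, 9) ≠ 0, so r is not a codeword (an error is present).
Step 3: locate the error. For a single error e at position i, S_ℓ = v_i·e·α_i^ℓ, so α_err = S_1/S_0.
  S_0^{−1} = 1^{−1} = 1 (mod 11), so α_err = 8·1 = 8 ≡ 8 = α_1. Error position i = 1.
  Consistency check: S_2/S_1 = 9·7 = 63 ≡ 8 = α_err ✓ (single-error assumption holds).
Step 4: error magnitude e = S_0/v_1 = S_0·∏_{j≠1}(α_1 − α_j) = 1·5 = 5 ≡ 5 (mod 11).
Step 5: correct position 1: c_1 = r_1 − e = 4 − 5 ≡ 10 (mod 11). Hence c = [10, 7, 1, 5, 9].
  Check: interpolating c through the α_i gives m(x) = 4 + 9·x (degree < 2) with m(α_i) = c_i for every i, so c is indeed a codeword.


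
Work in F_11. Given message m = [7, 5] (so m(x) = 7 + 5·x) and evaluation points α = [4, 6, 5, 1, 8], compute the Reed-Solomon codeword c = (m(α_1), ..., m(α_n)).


c = [5, 4, 10, 1, 3]

Message polynomial: m(x) = 7 + 5·x (mod 11).
For each evaluation point α_i, compute m(α_i) mod 11:
  α_1 = 4: Horner steps 5 → 5, so m(4) = 5.
  α_2 = 6: Horner steps 5 → 4, so m(6) = 4.
  α_3 = 5: Horner steps 5 → 10, so m(5) = 10.
  α_4 = 1: Horner steps 5 → 1, so m(1) = 1.
  α_5 = 8: Horner steps 5 → 3, so m(8) = 3.
Codeword c = [5, 4, 10, 1, 3] ∈ F_11^5.


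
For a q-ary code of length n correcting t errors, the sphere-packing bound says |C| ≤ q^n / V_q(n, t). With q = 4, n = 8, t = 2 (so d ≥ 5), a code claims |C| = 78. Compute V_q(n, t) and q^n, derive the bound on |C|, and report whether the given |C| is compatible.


V_q(n, t) = 277, q^n = 65536, Hamming bound = 236, |C| = 78 ≤ bound (satisfied).

Step 1: Compute V_q(n, t) = Σ_{j=0}^2 C(n, j) (q−1)^j.
  j = 0: C(8,0)·(3)^0 = 1·1 = 1.
  j = 1: C(8,1)·(3)^1 = 8·3 = 24.
  j = 2: C(8,2)·(3)^2 = 28·9 = 252.
  V_q(n, t) = 1 + 24 + 252 = 277.
Step 2: q^n = 4^8 = 65536.
Step 3: Hamming bound ⌊q^n / V_q(n,t)⌋ = ⌊65536/277⌋ = 236.
Step 4: Compare |C| = 78 to 236: satisfied.
The claimed |C| lies below the Hamming bound.


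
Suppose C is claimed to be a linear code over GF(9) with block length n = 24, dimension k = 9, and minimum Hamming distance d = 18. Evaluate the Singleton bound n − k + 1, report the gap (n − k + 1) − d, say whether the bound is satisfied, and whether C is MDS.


Singleton RHS = n − k + 1 = 16, slack = -2, bound violated (no such code; not MDS).

Singleton bound: d ≤ n − k + 1.
Here n = 24, k = 9, so n − k + 1 = 16.
Given d = 18, check d ≤ 16: NO.
Slack = (n − k + 1) − d = -2.
The slack is negative: d = 18 exceeds n − k + 1 = 16 by 2, so the Singleton bound is violated and no linear [24, 9, 18]_9 code can exist. In particular it is not MDS (MDS requires d = n − k + 1 exactly).
Description: the claimed parameters are [24, 9, 18]_9; such a code would be impossible (violates the Singleton bound).


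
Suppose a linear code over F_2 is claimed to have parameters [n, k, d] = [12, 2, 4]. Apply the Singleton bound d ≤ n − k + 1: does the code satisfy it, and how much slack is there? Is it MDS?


Singleton RHS = n − k + 1 = 11, slack = 7, bound satisfied, not MDS.

Singleton bound: d ≤ n − k + 1.
Here n = 12, k = 2, so n − k + 1 = 11.
Given d = 4, check d ≤ 11: YES.
Slack = (n − k + 1) − d = 7.
The code is NOT MDS (slack = 7 > 0).
Description: the claimed parameters are [12, 2, 4]_2; such a code would be non-MDS.


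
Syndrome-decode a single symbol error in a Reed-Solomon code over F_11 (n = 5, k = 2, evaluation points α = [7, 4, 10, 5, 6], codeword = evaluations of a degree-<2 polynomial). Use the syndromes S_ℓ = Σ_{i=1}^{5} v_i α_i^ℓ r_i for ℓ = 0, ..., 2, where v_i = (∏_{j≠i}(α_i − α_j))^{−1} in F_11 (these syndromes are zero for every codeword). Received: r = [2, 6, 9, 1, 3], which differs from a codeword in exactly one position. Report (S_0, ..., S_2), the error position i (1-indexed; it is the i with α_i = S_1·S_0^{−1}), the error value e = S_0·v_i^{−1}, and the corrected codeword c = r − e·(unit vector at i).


S = (5, 8, 4), error at position 5, error magnitude e = 7, c = [2, 6, 9, 1, 7].

Step 1: column multipliers v_i = (∏_{j≠i}(α_i − α_j))^{−1} mod 11.
  i = 1 (α = 7): (7−4)(7−10)(7−5)(7−6) = 3·(−3)·2·1 = −18 ≡ 4, so v_1 = 4^{−1} = 3 (mod 11).
  i = 2 (α = 4): (4−7)(4−10)(4−5)(4−6) = (−3)·(−6)·(−1)·(−2) = 36 ≡ 3, so v_2 = 3^{−1} = 4 (mod 11).
  i = 3 (α = 10): (10−7)(10−4)(10−5)(10−6) = 3·6·5·4 = 360 ≡ 8, so v_3 = 8^{−1} = 7 (mod 11).
  i = 4 (α = 5): (5−7)(5−4)(5−10)(5−6) = (−2)·1·(−5)·(−1) = −10 ≡ 1, so v_4 = 1^{−1} = 1 (mod 11).
  i = 5 (α = 6): (6−7)(6−4)(6−10)(6−5) = (−1)·2·(−4)·1 = 8 ≡ 8, so v_5 = 8^{−1} = 7 (mod 11).
  v = [3, 4, 7, 1, 7].
Step 2: syndromes of r = [2, 6, 9, 1, 3] (all sums mod 11).
  S_0 = Σ v_i r_i = 3·2 + 4·6 + 7·9 + 1·1 + 7·3 = 115 ≡ 5.
  S_1 = Σ v_i α_i r_i = 3·7·2 + 4·4·6 + 7·10·9 + 1·5·1 + 7·6·3 = 899 ≡ 8.
  α_i^2 mod 11 = [5, 5, 1, 3, 3].
  S_2 = Σ v_i α_i^2 r_i = 3·5·2 + 4·5·6 + 7·1·9 + 1·3·1 + 7·3·3 = 279 ≡ 4.
  S = (5, 8, 4) ≠ 0, so r is not a codeword (an error is present).
Step 3: locate the error. For a single error e at position i, S_ℓ = v_i·e·α_i^ℓ, so α_err = S_1/S_0.
  S_0^{−1} = 5^{−1} = 9 (mod 11), so α_err = 8·9 = 72 ≡ 6 = α_5. Error position i = 5.
  Consistency check: S_2/S_1 = 4·7 = 28 ≡ 6 = α_err ✓ (single-error assumption holds).
Step 4: error magnitude e = S_0/v_5 = S_0·∏_{j≠5}(α_5 − α_j) = 5·8 = 40 ≡ 7 (mod 11).
Step 5: correct position 5: c_5 = r_5 − e = 3 − 7 ≡ 7 (mod 11). Hence c = [2, 6, 9, 1, 7].
  Check: interpolating c through the α_i gives m(x) = 4 + 6·x (degree < 2) with m(α_i) = c_i for every i, so c is indeed a codeword.


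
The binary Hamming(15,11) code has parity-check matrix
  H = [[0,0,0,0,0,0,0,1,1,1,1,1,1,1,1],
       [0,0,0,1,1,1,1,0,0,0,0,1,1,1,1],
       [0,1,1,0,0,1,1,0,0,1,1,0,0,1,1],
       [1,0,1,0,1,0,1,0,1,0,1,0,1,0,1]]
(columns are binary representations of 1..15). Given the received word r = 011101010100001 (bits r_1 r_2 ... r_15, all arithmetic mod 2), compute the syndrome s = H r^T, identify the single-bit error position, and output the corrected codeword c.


s = (1, 1, 1, 0)^T, error position = 14, corrected codeword c = 011101010100011

Compute s = H r^T mod 2 one row at a time:
  s_1 = 1 + 0 + 1 + 0 + 0 + 0 + 0 + 1 = 3 ≡ 1 (mod 2).
  s_2 = 1 + 0 + 1 + 0 + 0 + 0 + 0 + 1 = 3 ≡ 1 (mod 2).
  s_3 = 1 + 1 + 1 + 0 + 1 + 0 + 0 + 1 = 5 ≡ 1 (mod 2).
  s_4 = 0 + 1 + 0 + 0 + 0 + 0 + 0 + 1 = 2 ≡ 0 (mod 2).
s = (1, 1, 1, 0)^T — this equals column 14 of H (binary 1110), so error is at position 14.
Correct: flip bit 14 of r = 011101010100001 to get c = 011101010100011.


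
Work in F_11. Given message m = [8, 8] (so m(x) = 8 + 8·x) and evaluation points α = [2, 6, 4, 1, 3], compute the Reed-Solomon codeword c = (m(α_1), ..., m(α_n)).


c = [2, 1, 7, 5, 10]

Message polynomial: m(x) = 8 + 8·x (mod 11).
For each evaluation point α_i, compute m(α_i) mod 11:
  α_1 = 2: Horner steps 8 → 2, so m(2) = 2.
  α_2 = 6: Horner steps 8 → 1, so m(6) = 1.
  α_3 = 4: Horner steps 8 → 7, so m(4) = 7.
  α_4 = 1: Horner steps 8 → 5, so m(1) = 5.
  α_5 = 3: Horner steps 8 → 10, so m(3) = 10.
Codeword c = [2, 1, 7, 5, 10] ∈ F_11^5.


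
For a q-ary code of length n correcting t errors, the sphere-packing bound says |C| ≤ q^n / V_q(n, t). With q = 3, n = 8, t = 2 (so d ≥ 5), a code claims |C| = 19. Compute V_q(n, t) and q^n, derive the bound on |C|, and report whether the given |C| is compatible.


V_q(n, t) = 129, q^n = 6561, Hamming bound = 50, |C| = 19 ≤ bound (satisfied).

Step 1: Compute V_q(n, t) = Σ_{j=0}^2 C(n, j) (q−1)^j.
  j = 0: C(8,0)·(2)^0 = 1·1 = 1.
  j = 1: C(8,1)·(2)^1 = 8·2 = 16.
  j = 2: C(8,2)·(2)^2 = 28·4 = 112.
  V_q(n, t) = 1 + 16 + 112 = 129.
Step 2: q^n = 3^8 = 6561.
Step 3: Hamming bound ⌊q^n / V_q(n,t)⌋ = ⌊6561/129⌋ = 50.
Step 4: Compare |C| = 19 to 50: satisfied.
The claimed |C| lies below the Hamming bound.


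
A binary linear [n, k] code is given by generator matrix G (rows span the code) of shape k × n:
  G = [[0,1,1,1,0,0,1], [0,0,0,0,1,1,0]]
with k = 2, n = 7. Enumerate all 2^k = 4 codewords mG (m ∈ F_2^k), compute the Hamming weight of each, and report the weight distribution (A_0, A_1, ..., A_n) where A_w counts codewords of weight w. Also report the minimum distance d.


Weight distribution: A_0 = 1, A_2 = 1, A_4 = 1, A_6 = 1. Minimum distance d = 2.

Enumerate all 2^2 = 4 messages m ∈ F_2^2.
For each, compute codeword c = mG in F_2^7, then tally its weight.
  m = 00 → c = 0000000, weight = 0.
  m = 10 → c = 0111001, weight = 4.
  m = 01 → c = 0000110, weight = 2.
  m = 11 → c = 0111111, weight = 6.
Tally weights:
  weight 0: 1 codewords.
  weight 2: 1 codewords.
  weight 4: 1 codewords.
  weight 6: 1 codewords.
Minimum distance d = smallest w > 0 with A_w > 0 = 2.
Sanity: Σ A_w = 4 = 2^2 = 4 ✓.


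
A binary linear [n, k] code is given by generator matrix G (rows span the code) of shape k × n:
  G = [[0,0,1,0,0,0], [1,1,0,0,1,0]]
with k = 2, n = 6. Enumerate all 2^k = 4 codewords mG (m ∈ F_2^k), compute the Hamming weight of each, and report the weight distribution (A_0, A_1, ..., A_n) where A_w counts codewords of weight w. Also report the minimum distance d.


Weight distribution: A_0 = 1, A_1 = 1, A_3 = 1, A_4 = 1. Minimum distance d = 1.

Enumerate all 2^2 = 4 messages m ∈ F_2^2.
For each, compute codeword c = mG in F_2^6, then tally its weight.
  m = 00 → c = 000000, weight = 0.
  m = 10 → c = 001000, weight = 1.
  m = 01 → c = 110010, weight = 3.
  m = 11 → c = 111010, weight = 4.
Tally weights:
  weight 0: 1 codewords.
  weight 1: 1 codewords.
  weight 3: 1 codewords.
  weight 4: 1 codewords.
Minimum distance d = smallest w > 0 with A_w > 0 = 1.
Sanity: Σ A_w = 4 = 2^2 = 4 ✓.


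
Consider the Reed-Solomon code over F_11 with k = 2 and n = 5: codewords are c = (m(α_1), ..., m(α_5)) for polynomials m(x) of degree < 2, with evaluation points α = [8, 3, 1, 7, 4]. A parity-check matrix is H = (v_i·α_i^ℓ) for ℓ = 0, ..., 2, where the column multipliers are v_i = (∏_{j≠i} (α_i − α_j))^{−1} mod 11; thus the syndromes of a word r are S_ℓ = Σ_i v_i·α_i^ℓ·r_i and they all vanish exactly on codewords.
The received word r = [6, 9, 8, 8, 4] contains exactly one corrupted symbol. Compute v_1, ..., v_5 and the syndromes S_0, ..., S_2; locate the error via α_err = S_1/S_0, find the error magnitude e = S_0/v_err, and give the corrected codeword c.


S = (6, 9, 8), error at position 4, error magnitude e = 8, c = [6, 9, 8, 0, 4].

Step 1: column multipliers v_i = (∏_{j≠i}(α_i − α_j))^{−1} mod 11.
  i = 1 (α = 8): (8−3)(8−1)(8−7)(8−4) = 5·7·1·4 = 140 ≡ 8, so v_1 = 8^{−1} = 7 (mod 11).
  i = 2 (α = 3): (3−8)(3−1)(3−7)(3−4) = (−5)·2·(−4)·(−1) = −40 ≡ 4, so v_2 = 4^{−1} = 3 (mod 11).
  i = 3 (α = 1): (1−8)(1−3)(1−7)(1−4) = (−7)·(−2)·(−6)·(−3) = 252 ≡ 10, so v_3 = 10^{−1} = 10 (mod 11).
  i = 4 (α = 7): (7−8)(7−3)(7−1)(7−4) = (−1)·4·6·3 = −72 ≡ 5, so v_4 = 5^{−1} = 9 (mod 11).
  i = 5 (α = 4): (4−8)(4−3)(4−1)(4−7) = (−4)·1·3·(−3) = 36 ≡ 3, so v_5 = 3^{−1} = 4 (mod 11).
  v = [7, 3, 10, 9, 4].
Step 2: syndromes of r = [6, 9, 8, 8, 4] (all sums mod 11).
  S_0 = Σ v_i r_i = 7·6 + 3·9 + 10·8 + 9·8 + 4·4 = 237 ≡ 6.
  S_1 = Σ v_i α_i r_i = 7·8·6 + 3·3·9 + 10·1·8 + 9·7·8 + 4·4·4 = 1065 ≡ 9.
  α_i^2 mod 11 = [9, 9, 1, 5, 5].
  S_2 = Σ v_i α_i^2 r_i = 7·9·6 + 3·9·9 + 10·1·8 + 9·5·8 + 4·5·4 = 1141 ≡ 8.
  S = (6, 9, 8) ≠ 0, so r is not a codeword (an error is present).
Step 3: locate the error. For a single error e at position i, S_ℓ = v_i·e·α_i^ℓ, so α_err = S_1/S_0.
  S_0^{−1} = 6^{−1} = 2 (mod 11), so α_err = 9·2 = 18 ≡ 7 = α_4. Error position i = 4.
  Consistency check: S_2/S_1 = 8·5 = 40 ≡ 7 = α_err ✓ (single-error assumption holds).
Step 4: error magnitude e = S_0/v_4 = S_0·∏_{j≠4}(α_4 − α_j) = 6·5 = 30 ≡ 8 (mod 11).
Step 5: correct position 4: c_4 = r_4 − e = 8 − 8 ≡ 0 (mod 11). Hence c = [6, 9, 8, 0, 4].
  Check: interpolating c through the α_i gives m(x) = 2 + 6·x (degree < 2) with m(α_i) = c_i for every i, so c is indeed a codeword.
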